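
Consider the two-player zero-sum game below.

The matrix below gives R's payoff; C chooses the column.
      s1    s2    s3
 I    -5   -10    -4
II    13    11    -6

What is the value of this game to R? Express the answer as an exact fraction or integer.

Column s1 is strictly dominated by s2 for C (it gives R more in every row).
The remaining 2×2 game on (I, II) × (s2, s3) has no saddle point. Let R play I with probability p; indifference gives −10p + 11(1−p) = −4p − 6(1−p), so p = 17/23.
Similarly C's optimal q on s2 is 2/23, and the value is -10·(2/23) + (-4)·(21/23) = -104/23.

-104/23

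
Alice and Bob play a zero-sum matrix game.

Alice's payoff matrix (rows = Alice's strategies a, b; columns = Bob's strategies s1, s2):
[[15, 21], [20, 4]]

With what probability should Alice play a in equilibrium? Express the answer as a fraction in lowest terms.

Row minima are 15 and 4, so Alice's maximin is 15; column maxima are 20 and 21, so Bob's minimax is 20. These differ, so the equilibrium is in mixed strategies.
Let Alice play a with probability p. Bob is indifferent when 15p + 20(1−p) = 21p + 4(1−p), giving p = 8/11.

8/11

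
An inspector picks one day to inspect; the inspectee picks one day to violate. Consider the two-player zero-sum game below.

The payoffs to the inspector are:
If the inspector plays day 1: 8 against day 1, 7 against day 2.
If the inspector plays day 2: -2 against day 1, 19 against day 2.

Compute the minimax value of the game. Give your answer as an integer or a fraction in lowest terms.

83/11

Row minima are 7 and -2, so the inspector's maximin is 7; column maxima are 8 and 19, so the inspectee's minimax is 8. These differ, so the equilibrium is in mixed strategies.
Let the inspector play day 1 with probability p. The inspectee is indifferent when 8p − 2(1−p) = 7p + 19(1−p), giving p = 21/22.
Let the inspectee play day 1 with probability q. The inspector is indifferent when 8q + 7(1−q) = −2q + 19(1−q), giving q = 6/11.
The value is 8·(6/11) + (7)·(5/11) = 83/11.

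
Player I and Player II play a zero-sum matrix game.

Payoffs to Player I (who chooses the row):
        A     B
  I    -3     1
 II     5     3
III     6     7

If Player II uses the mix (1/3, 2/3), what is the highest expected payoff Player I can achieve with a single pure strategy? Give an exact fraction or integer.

20/3

I: (-3)·(1/3) + (1)·(2/3) = -1/3.
II: (5)·(1/3) + (3)·(2/3) = 11/3.
III: (6)·(1/3) + (7)·(2/3) = 20/3.
The best pure response is III with expected payoff 20/3.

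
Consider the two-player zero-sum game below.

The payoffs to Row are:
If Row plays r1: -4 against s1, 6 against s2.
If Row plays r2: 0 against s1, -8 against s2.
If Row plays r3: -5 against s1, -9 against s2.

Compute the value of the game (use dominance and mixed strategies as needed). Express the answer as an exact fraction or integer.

Row r3 is strictly dominated by row r2, so Row never plays it.
The remaining 2×2 game on (r1, r2) × (s1, s2) has no saddle point. Let Row play r1 with probability p; indifference gives −4p = 6p − 8(1−p), so p = 4/9.
Similarly Column's optimal q on s1 is 7/9, and the value is -4·(7/9) + (6)·(2/9) = -16/9.

-16/9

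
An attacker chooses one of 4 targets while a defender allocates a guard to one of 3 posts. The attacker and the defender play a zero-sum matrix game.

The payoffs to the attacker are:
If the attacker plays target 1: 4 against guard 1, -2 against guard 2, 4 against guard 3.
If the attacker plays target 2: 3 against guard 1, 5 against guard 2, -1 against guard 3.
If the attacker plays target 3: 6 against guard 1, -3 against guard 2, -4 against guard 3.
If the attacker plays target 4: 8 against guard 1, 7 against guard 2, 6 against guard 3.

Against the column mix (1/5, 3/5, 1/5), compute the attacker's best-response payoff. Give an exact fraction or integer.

target 1: (4)·(1/5) + (-2)·(3/5) + (4)·(1/5) = 2/5.
target 2: (3)·(1/5) + (5)·(3/5) + (-1)·(1/5) = 17/5.
target 3: (6)·(1/5) + (-3)·(3/5) + (-4)·(1/5) = -7/5.
target 4: (8)·(1/5) + (7)·(3/5) + (6)·(1/5) = 7.
The best pure response is target 4 with expected payoff 7.

7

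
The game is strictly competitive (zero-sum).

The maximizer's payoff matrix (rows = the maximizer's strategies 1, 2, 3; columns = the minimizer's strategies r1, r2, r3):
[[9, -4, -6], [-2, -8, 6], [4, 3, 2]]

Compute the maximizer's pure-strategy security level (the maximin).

The worst-case payoff for each row is 1: -6, 2: -8, 3: 2.
The best of these is 2.

2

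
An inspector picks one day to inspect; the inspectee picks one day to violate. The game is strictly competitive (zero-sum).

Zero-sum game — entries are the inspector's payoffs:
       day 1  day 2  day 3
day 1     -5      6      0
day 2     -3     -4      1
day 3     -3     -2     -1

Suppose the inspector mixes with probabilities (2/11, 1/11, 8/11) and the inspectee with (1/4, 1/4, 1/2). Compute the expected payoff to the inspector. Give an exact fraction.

Against (1/4, 1/4, 1/2), each row's expected payoff is day 1: 1/4; day 2: -5/4; day 3: -7/4.
Taking the (2/11, 1/11, 8/11)-weighted average: (2/11)·(1/4) + (1/11)·(-5/4) + (8/11)·(-7/4) = -59/44.

-59/44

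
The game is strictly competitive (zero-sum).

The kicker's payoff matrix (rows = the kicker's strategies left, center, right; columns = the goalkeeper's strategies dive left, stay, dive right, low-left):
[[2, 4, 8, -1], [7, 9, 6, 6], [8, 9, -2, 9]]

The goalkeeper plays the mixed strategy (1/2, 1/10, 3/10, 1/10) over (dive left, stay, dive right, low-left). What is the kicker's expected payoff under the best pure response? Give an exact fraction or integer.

left: (2)·(1/2) + (4)·(1/10) + (8)·(3/10) + (-1)·(1/10) = 37/10.
center: (7)·(1/2) + (9)·(1/10) + (6)·(3/10) + (6)·(1/10) = 34/5.
right: (8)·(1/2) + (9)·(1/10) + (-2)·(3/10) + (9)·(1/10) = 26/5.
The best pure response is center with expected payoff 34/5.

34/5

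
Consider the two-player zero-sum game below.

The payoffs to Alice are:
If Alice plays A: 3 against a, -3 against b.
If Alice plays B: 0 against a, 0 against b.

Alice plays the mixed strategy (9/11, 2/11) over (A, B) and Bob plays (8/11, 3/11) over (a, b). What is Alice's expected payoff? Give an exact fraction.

135/121

Against (8/11, 3/11), each row's expected payoff is A: 15/11; B: 0.
Taking the (9/11, 2/11)-weighted average: (9/11)·(15/11) + (2/11)·(0) = 135/121.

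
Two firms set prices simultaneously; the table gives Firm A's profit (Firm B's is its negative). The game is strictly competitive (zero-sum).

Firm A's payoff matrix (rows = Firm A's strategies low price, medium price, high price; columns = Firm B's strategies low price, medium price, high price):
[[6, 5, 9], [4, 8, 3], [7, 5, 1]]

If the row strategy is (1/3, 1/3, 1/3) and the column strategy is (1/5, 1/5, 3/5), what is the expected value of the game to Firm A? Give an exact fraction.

Against (1/5, 1/5, 3/5), each row's expected payoff is low price: 38/5; medium price: 21/5; high price: 3.
Taking the (1/3, 1/3, 1/3)-weighted average: (1/3)·(38/5) + (1/3)·(21/5) + (1/3)·(3) = 74/15.

74/15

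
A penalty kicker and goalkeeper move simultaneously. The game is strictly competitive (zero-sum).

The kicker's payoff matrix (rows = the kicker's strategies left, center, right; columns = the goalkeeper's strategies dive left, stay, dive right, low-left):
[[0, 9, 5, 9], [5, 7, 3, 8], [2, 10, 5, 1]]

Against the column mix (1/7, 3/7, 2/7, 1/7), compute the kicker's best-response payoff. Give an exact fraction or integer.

46/7

left: (0)·(1/7) + (9)·(3/7) + (5)·(2/7) + (9)·(1/7) = 46/7.
center: (5)·(1/7) + (7)·(3/7) + (3)·(2/7) + (8)·(1/7) = 40/7.
right: (2)·(1/7) + (10)·(3/7) + (5)·(2/7) + (1)·(1/7) = 43/7.
The best pure response is left with expected payoff 46/7.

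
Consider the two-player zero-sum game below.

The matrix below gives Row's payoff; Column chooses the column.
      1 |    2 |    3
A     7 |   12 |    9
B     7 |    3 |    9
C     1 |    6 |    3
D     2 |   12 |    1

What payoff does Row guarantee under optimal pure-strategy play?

Row minima: 7, 3, 1, 1 → Row's maximin is 7.
Column maxima: 7, 12, 9 → Column's minimax is 7.
They coincide at (A, 1), so the value is 7.

7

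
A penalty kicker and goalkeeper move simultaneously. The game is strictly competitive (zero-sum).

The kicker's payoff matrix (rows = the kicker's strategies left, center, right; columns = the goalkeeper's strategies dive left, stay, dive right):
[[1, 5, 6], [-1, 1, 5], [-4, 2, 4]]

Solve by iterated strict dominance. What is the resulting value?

Row center is strictly dominated by row left (1>-1, 5>1, 6>5); eliminate center.
Row right is strictly dominated by row left (1>-4, 5>2, 6>4); eliminate right.
Column dive right is strictly dominated by dive left for the goalkeeper (1<6); eliminate dive right.
Column stay is strictly dominated by dive left for the goalkeeper (1<5); eliminate stay.
Only (left, dive left) remains, with payoff 1.

1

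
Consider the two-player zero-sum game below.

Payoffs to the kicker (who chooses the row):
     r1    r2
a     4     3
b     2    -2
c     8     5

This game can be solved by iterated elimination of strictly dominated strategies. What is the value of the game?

Column r1 is strictly dominated by r2 for the goalkeeper (3<4, -2<2, 5<8); eliminate r1.
Row b is strictly dominated by row a (3>-2); eliminate b.
Row a is strictly dominated by row c (5>3); eliminate a.
Only (c, r2) remains, with payoff 5.

5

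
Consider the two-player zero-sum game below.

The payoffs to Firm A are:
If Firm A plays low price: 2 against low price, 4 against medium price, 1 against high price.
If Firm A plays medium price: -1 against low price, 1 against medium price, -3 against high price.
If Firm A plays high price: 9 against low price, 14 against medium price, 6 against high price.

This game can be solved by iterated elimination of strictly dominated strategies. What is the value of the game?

6

Column medium price is strictly dominated by low price for Firm B (2<4, -1<1, 9<14); eliminate medium price.
Row medium price is strictly dominated by row low price (2>-1, 1>-3); eliminate medium price.
Row low price is strictly dominated by row high price (9>2, 6>1); eliminate low price.
Column low price is strictly dominated by high price for Firm B (6<9); eliminate low price.
Only (high price, high price) remains, with payoff 6.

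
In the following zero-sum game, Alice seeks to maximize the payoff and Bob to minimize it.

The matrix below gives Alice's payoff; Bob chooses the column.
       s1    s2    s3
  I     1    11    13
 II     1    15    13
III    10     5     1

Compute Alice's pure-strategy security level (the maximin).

1

The worst-case payoff for each row is I: 1, II: 1, III: 1.
The best of these is 1.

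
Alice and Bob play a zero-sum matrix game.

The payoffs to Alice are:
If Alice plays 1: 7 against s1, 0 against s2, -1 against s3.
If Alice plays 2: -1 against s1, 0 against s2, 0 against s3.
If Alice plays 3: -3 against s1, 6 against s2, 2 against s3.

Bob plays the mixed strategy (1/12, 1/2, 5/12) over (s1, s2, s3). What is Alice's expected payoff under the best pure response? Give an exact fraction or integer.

43/12

1: (7)·(1/12) + (0)·(1/2) + (-1)·(5/12) = 1/6.
2: (-1)·(1/12) + (0)·(1/2) + (0)·(5/12) = -1/12.
3: (-3)·(1/12) + (6)·(1/2) + (2)·(5/12) = 43/12.
The best pure response is 3 with expected payoff 43/12.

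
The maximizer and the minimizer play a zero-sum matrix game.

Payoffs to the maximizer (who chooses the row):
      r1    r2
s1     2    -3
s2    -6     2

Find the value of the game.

-14/13

Row minima are -3 and -6, so the maximizer's maximin is -3; column maxima are 2 and 2, so the minimizer's minimax is 2. These differ, so the equilibrium is in mixed strategies.
Let the maximizer play s1 with probability p. The minimizer is indifferent when 2p − 6(1−p) = −3p + 2(1−p), giving p = 8/13.
Let the minimizer play r1 with probability q. The maximizer is indifferent when 2q − 3(1−q) = −6q + 2(1−q), giving q = 5/13.
The value is 2·(5/13) + (-3)·(8/13) = -14/13.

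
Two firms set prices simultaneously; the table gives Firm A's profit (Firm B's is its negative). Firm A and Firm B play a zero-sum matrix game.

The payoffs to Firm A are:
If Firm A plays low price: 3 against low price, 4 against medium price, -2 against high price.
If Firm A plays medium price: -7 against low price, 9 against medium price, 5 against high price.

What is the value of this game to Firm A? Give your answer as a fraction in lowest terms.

1/17

Column medium price is strictly dominated by high price for Firm B (it gives Firm A more in every row).
The remaining 2×2 game on (low price, medium price) × (low price, high price) has no saddle point. Let Firm A play low price with probability p; indifference gives 3p − 7(1−p) = −2p + 5(1−p), so p = 12/17.
Similarly Firm B's optimal q on low price is 7/17, and the value is 3·(7/17) + (-2)·(10/17) = 1/17.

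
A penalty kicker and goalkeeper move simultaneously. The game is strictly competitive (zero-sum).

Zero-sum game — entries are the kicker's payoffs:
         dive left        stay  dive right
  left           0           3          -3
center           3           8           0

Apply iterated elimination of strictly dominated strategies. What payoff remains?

0

Column dive left is strictly dominated by dive right for the goalkeeper (-3<0, 0<3); eliminate dive left.
Column stay is strictly dominated by dive right for the goalkeeper (-3<3, 0<8); eliminate stay.
Row left is strictly dominated by row center (0>-3); eliminate left.
Only (center, dive right) remains, with payoff 0.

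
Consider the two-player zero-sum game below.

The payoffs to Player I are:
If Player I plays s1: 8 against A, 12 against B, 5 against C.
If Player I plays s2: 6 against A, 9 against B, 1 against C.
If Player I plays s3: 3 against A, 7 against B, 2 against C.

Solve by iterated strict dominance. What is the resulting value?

Column A is strictly dominated by C for Player II (5<8, 1<6, 2<3); eliminate A.
Row s3 is strictly dominated by row s1 (12>7, 5>2); eliminate s3.
Column B is strictly dominated by C for Player II (5<12, 1<9); eliminate B.
Row s2 is strictly dominated by row s1 (5>1); eliminate s2.
Only (s1, C) remains, with payoff 5.

5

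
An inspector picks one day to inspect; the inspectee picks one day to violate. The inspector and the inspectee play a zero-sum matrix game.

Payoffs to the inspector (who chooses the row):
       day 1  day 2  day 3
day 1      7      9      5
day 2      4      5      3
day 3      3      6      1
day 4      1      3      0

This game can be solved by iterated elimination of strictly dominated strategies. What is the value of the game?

5

Row day 3 is strictly dominated by row day 1 (7>3, 9>6, 5>1); eliminate day 3.
Row day 4 is strictly dominated by row day 1 (7>1, 9>3, 5>0); eliminate day 4.
Column day 1 is strictly dominated by day 3 for the inspectee (5<7, 3<4); eliminate day 1.
Row day 2 is strictly dominated by row day 1 (9>5, 5>3); eliminate day 2.
Column day 2 is strictly dominated by day 3 for the inspectee (5<9); eliminate day 2.
Only (day 1, day 3) remains, with payoff 5.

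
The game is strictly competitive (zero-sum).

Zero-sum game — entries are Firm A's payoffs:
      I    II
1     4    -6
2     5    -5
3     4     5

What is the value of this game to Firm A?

45/11

Row 1 is strictly dominated by row 2, so Firm A never plays it.
The remaining 2×2 game on (2, 3) × (I, II) has no saddle point. Let Firm A play 2 with probability p; indifference gives 5p + 4(1−p) = −5p + 5(1−p), so p = 1/11.
Similarly Firm B's optimal q on I is 10/11, and the value is 5·(10/11) + (-5)·(1/11) = 45/11.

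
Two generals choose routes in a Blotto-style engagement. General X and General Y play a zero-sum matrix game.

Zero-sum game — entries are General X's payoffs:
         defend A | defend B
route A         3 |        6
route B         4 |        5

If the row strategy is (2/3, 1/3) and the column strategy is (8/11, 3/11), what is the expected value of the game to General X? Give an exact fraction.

131/33

Against (8/11, 3/11), each row's expected payoff is route A: 42/11; route B: 47/11.
Taking the (2/3, 1/3)-weighted average: (2/3)·(42/11) + (1/3)·(47/11) = 131/33.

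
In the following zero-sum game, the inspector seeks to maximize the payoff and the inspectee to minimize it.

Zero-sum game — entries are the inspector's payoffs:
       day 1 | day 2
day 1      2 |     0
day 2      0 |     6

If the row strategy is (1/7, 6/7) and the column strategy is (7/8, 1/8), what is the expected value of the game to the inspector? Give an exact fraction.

25/28

Against (7/8, 1/8), each row's expected payoff is day 1: 7/4; day 2: 3/4.
Taking the (1/7, 6/7)-weighted average: (1/7)·(7/4) + (6/7)·(3/4) = 25/28.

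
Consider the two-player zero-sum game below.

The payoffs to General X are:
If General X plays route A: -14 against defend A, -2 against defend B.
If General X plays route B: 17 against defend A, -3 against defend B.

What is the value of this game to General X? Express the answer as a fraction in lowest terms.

-19/8

Row minima are -14 and -3, so General X's maximin is -3; column maxima are 17 and -2, so General Y's minimax is -2. These differ, so the equilibrium is in mixed strategies.
Let General X play route A with probability p. General Y is indifferent when −14p + 17(1−p) = −2p − 3(1−p), giving p = 5/8.
Let General Y play defend A with probability q. General X is indifferent when −14q − 2(1−q) = 17q − 3(1−q), giving q = 1/32.
The value is -14·(1/32) + (-2)·(31/32) = -19/8.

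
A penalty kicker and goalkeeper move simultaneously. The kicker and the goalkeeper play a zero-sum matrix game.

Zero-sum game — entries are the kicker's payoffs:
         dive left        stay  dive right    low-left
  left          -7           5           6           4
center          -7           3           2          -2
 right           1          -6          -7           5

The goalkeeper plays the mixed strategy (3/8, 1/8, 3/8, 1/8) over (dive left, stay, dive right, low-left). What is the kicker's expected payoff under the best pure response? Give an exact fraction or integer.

3/4

left: (-7)·(3/8) + (5)·(1/8) + (6)·(3/8) + (4)·(1/8) = 3/4.
center: (-7)·(3/8) + (3)·(1/8) + (2)·(3/8) + (-2)·(1/8) = -7/4.
right: (1)·(3/8) + (-6)·(1/8) + (-7)·(3/8) + (5)·(1/8) = -19/8.
The best pure response is left with expected payoff 3/4.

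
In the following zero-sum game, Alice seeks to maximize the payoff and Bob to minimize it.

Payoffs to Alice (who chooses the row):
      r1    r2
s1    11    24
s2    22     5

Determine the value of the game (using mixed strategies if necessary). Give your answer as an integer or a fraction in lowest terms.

Row minima are 11 and 5, so Alice's maximin is 11; column maxima are 22 and 24, so Bob's minimax is 22. These differ, so the equilibrium is in mixed strategies.
Let Alice play s1 with probability p. Bob is indifferent when 11p + 22(1−p) = 24p + 5(1−p), giving p = 17/30.
Let Bob play r1 with probability q. Alice is indifferent when 11q + 24(1−q) = 22q + 5(1−q), giving q = 19/30.
The value is 11·(19/30) + (24)·(11/30) = 473/30.

473/30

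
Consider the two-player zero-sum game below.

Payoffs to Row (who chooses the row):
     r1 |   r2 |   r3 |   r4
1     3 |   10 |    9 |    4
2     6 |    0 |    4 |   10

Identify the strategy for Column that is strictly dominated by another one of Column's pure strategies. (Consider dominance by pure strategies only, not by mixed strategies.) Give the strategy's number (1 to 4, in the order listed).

Column prefers columns that give Row less. Compare r4 with r1: 3 < 4, 6 < 10.
So r1 strictly dominates r4 for Column; r4 is strictly dominated.

4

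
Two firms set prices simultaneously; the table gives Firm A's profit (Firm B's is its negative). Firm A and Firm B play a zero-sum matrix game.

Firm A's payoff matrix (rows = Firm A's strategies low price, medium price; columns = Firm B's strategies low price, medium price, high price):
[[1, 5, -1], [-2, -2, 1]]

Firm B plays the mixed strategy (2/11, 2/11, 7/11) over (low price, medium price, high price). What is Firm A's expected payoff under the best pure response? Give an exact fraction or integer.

5/11

low price: (1)·(2/11) + (5)·(2/11) + (-1)·(7/11) = 5/11.
medium price: (-2)·(2/11) + (-2)·(2/11) + (1)·(7/11) = -1/11.
The best pure response is low price with expected payoff 5/11.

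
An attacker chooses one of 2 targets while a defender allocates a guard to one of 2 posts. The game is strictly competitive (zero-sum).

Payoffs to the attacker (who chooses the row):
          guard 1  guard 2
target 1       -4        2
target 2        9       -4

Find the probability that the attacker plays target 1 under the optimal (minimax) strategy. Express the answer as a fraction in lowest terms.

Row minima are -4 and -4, so the attacker's maximin is -4; column maxima are 9 and 2, so the defender's minimax is 2. These differ, so the equilibrium is in mixed strategies.
Let the attacker play target 1 with probability p. The defender is indifferent when −4p + 9(1−p) = 2p − 4(1−p), giving p = 13/19.

13/19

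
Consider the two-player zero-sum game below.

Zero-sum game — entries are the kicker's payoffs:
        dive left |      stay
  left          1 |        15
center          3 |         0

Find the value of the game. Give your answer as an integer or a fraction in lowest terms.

45/17

Row minima are 1 and 0, so the kicker's maximin is 1; column maxima are 3 and 15, so the goalkeeper's minimax is 3. These differ, so the equilibrium is in mixed strategies.
Let the kicker play left with probability p. The goalkeeper is indifferent when p + 3(1−p) = 15p, giving p = 3/17.
Let the goalkeeper play dive left with probability q. The kicker is indifferent when q + 15(1−q) = 3q, giving q = 15/17.
The value is 1·(15/17) + (15)·(2/17) = 45/17.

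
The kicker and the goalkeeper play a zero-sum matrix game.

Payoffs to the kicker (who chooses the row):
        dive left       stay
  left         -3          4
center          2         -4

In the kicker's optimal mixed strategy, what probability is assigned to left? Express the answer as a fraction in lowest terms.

6/13

Row minima are -3 and -4, so the kicker's maximin is -3; column maxima are 2 and 4, so the goalkeeper's minimax is 2. These differ, so the equilibrium is in mixed strategies.
Let the kicker play left with probability p. The goalkeeper is indifferent when −3p + 2(1−p) = 4p − 4(1−p), giving p = 6/13.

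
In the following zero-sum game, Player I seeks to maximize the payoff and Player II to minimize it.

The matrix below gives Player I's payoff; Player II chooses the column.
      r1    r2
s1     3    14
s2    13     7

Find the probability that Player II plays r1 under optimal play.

Row minima are 3 and 7, so Player I's maximin is 7; column maxima are 13 and 14, so Player II's minimax is 13. These differ, so the equilibrium is in mixed strategies.
Let Player II play r1 with probability q. Player I is indifferent when 3q + 14(1−q) = 13q + 7(1−q), giving q = 7/17.

7/17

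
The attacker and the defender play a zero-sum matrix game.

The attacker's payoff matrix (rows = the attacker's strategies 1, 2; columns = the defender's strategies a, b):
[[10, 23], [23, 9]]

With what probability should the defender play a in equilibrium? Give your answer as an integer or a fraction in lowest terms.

14/27

Row minima are 10 and 9, so the attacker's maximin is 10; column maxima are 23 and 23, so the defender's minimax is 23. These differ, so the equilibrium is in mixed strategies.
Let the defender play a with probability q. The attacker is indifferent when 10q + 23(1−q) = 23q + 9(1−q), giving q = 14/27.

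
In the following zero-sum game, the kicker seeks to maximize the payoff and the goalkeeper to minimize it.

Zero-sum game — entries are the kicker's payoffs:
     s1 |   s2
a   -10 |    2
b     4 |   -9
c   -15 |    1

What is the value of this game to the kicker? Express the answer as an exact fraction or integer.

-82/25

Row c is strictly dominated by row a, so the kicker never plays it.
The remaining 2×2 game on (a, b) × (s1, s2) has no saddle point. Let the kicker play a with probability p; indifference gives −10p + 4(1−p) = 2p − 9(1−p), so p = 13/25.
Similarly the goalkeeper's optimal q on s1 is 11/25, and the value is -10·(11/25) + (2)·(14/25) = -82/25.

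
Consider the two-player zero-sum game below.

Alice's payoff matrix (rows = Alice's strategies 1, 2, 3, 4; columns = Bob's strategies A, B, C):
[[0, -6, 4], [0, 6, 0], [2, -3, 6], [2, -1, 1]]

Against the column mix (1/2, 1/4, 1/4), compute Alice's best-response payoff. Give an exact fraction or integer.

1: (0)·(1/2) + (-6)·(1/4) + (4)·(1/4) = -1/2.
2: (0)·(1/2) + (6)·(1/4) + (0)·(1/4) = 3/2.
3: (2)·(1/2) + (-3)·(1/4) + (6)·(1/4) = 7/4.
4: (2)·(1/2) + (-1)·(1/4) + (1)·(1/4) = 1.
The best pure response is 3 with expected payoff 7/4.

7/4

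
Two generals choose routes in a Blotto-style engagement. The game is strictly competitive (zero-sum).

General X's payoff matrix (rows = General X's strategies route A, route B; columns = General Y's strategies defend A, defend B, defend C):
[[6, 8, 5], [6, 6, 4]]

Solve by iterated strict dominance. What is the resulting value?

Column defend A is strictly dominated by defend C for General Y (5<6, 4<6); eliminate defend A.
Column defend B is strictly dominated by defend C for General Y (5<8, 4<6); eliminate defend B.
Row route B is strictly dominated by row route A (5>4); eliminate route B.
Only (route A, defend C) remains, with payoff 5.

5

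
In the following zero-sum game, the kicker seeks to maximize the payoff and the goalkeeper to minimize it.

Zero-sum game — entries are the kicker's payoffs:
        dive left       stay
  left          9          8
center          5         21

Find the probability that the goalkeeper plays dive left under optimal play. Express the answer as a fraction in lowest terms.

Row minima are 8 and 5, so the kicker's maximin is 8; column maxima are 9 and 21, so the goalkeeper's minimax is 9. These differ, so the equilibrium is in mixed strategies.
Let the goalkeeper play dive left with probability q. The kicker is indifferent when 9q + 8(1−q) = 5q + 21(1−q), giving q = 13/17.

13/17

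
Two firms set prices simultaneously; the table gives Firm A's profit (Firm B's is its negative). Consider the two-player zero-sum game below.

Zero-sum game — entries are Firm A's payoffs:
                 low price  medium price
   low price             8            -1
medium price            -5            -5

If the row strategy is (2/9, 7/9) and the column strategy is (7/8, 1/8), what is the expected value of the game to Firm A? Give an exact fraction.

-85/36

Against (7/8, 1/8), each row's expected payoff is low price: 55/8; medium price: -5.
Taking the (2/9, 7/9)-weighted average: (2/9)·(55/8) + (7/9)·(-5) = -85/36.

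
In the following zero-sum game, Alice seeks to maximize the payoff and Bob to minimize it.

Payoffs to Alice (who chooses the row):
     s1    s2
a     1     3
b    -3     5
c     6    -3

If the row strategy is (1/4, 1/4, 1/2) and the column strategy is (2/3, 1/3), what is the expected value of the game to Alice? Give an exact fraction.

11/6

Against (2/3, 1/3), each row's expected payoff is a: 5/3; b: -1/3; c: 3.
Taking the (1/4, 1/4, 1/2)-weighted average: (1/4)·(5/3) + (1/4)·(-1/3) + (1/2)·(3) = 11/6.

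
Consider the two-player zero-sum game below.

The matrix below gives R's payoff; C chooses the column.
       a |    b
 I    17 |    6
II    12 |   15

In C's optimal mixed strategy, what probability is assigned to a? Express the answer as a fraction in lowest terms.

Row minima are 6 and 12, so R's maximin is 12; column maxima are 17 and 15, so C's minimax is 15. These differ, so the equilibrium is in mixed strategies.
Let C play a with probability q. R is indifferent when 17q + 6(1−q) = 12q + 15(1−q), giving q = 9/14.

9/14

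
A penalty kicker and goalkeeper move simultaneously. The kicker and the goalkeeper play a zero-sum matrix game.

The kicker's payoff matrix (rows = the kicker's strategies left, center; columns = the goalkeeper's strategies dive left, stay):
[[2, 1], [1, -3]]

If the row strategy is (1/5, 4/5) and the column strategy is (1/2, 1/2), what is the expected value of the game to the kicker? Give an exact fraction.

-1/2

Against (1/2, 1/2), each row's expected payoff is left: 3/2; center: -1.
Taking the (1/5, 4/5)-weighted average: (1/5)·(3/2) + (4/5)·(-1) = -1/2.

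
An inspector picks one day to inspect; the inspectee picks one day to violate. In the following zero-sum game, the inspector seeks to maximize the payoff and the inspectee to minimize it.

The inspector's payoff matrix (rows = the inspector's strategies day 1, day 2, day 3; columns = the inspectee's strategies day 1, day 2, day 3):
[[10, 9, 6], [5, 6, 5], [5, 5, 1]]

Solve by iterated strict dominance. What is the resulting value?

Column day 2 is strictly dominated by day 3 for the inspectee (6<9, 5<6, 1<5); eliminate day 2.
Row day 2 is strictly dominated by row day 1 (10>5, 6>5); eliminate day 2.
Column day 1 is strictly dominated by day 3 for the inspectee (6<10, 1<5); eliminate day 1.
Row day 3 is strictly dominated by row day 1 (6>1); eliminate day 3.
Only (day 1, day 3) remains, with payoff 6.

6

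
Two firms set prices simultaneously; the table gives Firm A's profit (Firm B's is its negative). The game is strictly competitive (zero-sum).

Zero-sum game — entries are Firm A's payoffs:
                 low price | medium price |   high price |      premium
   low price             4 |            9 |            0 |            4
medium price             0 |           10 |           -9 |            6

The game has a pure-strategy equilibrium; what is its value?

Row minima: 0, -9 → Firm A's maximin is 0.
Column maxima: 4, 10, 0, 6 → Firm B's minimax is 0.
They coincide at (low price, high price), so the value is 0.

0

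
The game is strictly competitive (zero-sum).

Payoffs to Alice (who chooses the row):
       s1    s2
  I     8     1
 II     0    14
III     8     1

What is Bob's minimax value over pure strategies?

8

The worst case (largest entry) in each column is s1: 8, s2: 14.
The best (smallest) of these is 8.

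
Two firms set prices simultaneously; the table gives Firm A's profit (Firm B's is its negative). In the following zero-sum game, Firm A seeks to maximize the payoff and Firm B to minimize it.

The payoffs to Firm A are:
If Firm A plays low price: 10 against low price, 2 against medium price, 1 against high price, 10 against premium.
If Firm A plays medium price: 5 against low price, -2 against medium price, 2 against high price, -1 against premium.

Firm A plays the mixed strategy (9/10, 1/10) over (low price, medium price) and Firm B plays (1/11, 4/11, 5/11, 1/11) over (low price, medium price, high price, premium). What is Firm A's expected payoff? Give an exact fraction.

Against (1/11, 4/11, 5/11, 1/11), each row's expected payoff is low price: 3; medium price: 6/11.
Taking the (9/10, 1/10)-weighted average: (9/10)·(3) + (1/10)·(6/11) = 303/110.

303/110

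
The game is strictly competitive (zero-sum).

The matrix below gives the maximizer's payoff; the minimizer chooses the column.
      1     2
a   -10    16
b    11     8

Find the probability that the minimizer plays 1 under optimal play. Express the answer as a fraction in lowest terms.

Row minima are -10 and 8, so the maximizer's maximin is 8; column maxima are 11 and 16, so the minimizer's minimax is 11. These differ, so the equilibrium is in mixed strategies.
Let the minimizer play 1 with probability q. The maximizer is indifferent when −10q + 16(1−q) = 11q + 8(1−q), giving q = 8/29.

8/29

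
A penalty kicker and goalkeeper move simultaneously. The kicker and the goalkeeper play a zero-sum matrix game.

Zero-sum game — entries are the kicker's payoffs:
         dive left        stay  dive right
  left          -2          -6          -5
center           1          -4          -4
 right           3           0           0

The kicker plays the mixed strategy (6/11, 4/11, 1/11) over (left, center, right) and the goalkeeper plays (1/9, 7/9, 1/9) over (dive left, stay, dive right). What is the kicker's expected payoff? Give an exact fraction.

Against (1/9, 7/9, 1/9), each row's expected payoff is left: -49/9; center: -31/9; right: 1/3.
Taking the (6/11, 4/11, 1/11)-weighted average: (6/11)·(-49/9) + (4/11)·(-31/9) + (1/11)·(1/3) = -415/99.

-415/99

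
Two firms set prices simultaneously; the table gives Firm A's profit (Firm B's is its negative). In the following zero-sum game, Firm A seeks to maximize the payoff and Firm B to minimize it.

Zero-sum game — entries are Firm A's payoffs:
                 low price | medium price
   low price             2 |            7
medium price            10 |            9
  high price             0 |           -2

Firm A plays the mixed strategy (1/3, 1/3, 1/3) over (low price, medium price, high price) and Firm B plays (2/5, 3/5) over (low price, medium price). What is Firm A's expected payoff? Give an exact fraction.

Against (2/5, 3/5), each row's expected payoff is low price: 5; medium price: 47/5; high price: -6/5.
Taking the (1/3, 1/3, 1/3)-weighted average: (1/3)·(5) + (1/3)·(47/5) + (1/3)·(-6/5) = 22/5.

22/5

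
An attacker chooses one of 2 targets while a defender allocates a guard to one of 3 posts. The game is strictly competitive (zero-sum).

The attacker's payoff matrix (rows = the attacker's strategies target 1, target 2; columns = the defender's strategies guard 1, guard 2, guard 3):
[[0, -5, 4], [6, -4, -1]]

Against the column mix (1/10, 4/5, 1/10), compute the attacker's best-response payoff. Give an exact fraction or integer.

target 1: (0)·(1/10) + (-5)·(4/5) + (4)·(1/10) = -18/5.
target 2: (6)·(1/10) + (-4)·(4/5) + (-1)·(1/10) = -27/10.
The best pure response is target 2 with expected payoff -27/10.

-27/10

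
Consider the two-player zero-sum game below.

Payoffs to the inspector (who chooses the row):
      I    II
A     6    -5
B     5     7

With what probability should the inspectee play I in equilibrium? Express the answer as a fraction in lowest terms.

Row minima are -5 and 5, so the inspector's maximin is 5; column maxima are 6 and 7, so the inspectee's minimax is 6. These differ, so the equilibrium is in mixed strategies.
Let the inspectee play I with probability q. The inspector is indifferent when 6q − 5(1−q) = 5q + 7(1−q), giving q = 12/13.

12/13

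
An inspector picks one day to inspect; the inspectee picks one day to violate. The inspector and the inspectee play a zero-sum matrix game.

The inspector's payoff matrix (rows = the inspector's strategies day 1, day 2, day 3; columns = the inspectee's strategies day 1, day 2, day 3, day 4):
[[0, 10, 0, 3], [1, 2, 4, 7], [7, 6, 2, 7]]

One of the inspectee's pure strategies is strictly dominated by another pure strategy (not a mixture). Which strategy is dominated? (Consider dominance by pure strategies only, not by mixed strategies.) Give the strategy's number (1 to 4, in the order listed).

The inspectee prefers columns that give the inspector less. Compare day 4 with day 3: 0 < 3, 4 < 7, 2 < 7.
So day 3 strictly dominates day 4 for the inspectee; day 4 is strictly dominated.

4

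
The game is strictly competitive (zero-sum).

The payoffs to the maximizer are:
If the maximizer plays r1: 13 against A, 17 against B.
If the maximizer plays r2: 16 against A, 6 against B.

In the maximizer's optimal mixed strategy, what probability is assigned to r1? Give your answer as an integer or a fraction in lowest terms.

Row minima are 13 and 6, so the maximizer's maximin is 13; column maxima are 16 and 17, so the minimizer's minimax is 16. These differ, so the equilibrium is in mixed strategies.
Let the maximizer play r1 with probability p. The minimizer is indifferent when 13p + 16(1−p) = 17p + 6(1−p), giving p = 5/7.

5/7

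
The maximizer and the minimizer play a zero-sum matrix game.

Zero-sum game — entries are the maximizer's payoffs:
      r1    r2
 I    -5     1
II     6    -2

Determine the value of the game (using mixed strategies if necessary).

Row minima are -5 and -2, so the maximizer's maximin is -2; column maxima are 6 and 1, so the minimizer's minimax is 1. These differ, so the equilibrium is in mixed strategies.
Let the maximizer play I with probability p. The minimizer is indifferent when −5p + 6(1−p) = p − 2(1−p), giving p = 4/7.
Let the minimizer play r1 with probability q. The maximizer is indifferent when −5q + (1−q) = 6q − 2(1−q), giving q = 3/14.
The value is -5·(3/14) + (1)·(11/14) = -2/7.

-2/7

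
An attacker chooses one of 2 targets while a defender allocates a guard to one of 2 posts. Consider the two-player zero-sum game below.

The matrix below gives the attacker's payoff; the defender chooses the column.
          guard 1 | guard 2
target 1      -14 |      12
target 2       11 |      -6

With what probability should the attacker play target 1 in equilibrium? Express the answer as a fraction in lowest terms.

Row minima are -14 and -6, so the attacker's maximin is -6; column maxima are 11 and 12, so the defender's minimax is 11. These differ, so the equilibrium is in mixed strategies.
Let the attacker play target 1 with probability p. The defender is indifferent when −14p + 11(1−p) = 12p − 6(1−p), giving p = 17/43.

17/43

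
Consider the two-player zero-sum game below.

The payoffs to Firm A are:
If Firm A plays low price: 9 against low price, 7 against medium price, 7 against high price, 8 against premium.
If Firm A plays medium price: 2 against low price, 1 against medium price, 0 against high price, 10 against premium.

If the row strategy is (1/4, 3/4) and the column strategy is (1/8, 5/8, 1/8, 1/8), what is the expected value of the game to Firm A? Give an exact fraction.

Against (1/8, 5/8, 1/8, 1/8), each row's expected payoff is low price: 59/8; medium price: 17/8.
Taking the (1/4, 3/4)-weighted average: (1/4)·(59/8) + (3/4)·(17/8) = 55/16.

55/16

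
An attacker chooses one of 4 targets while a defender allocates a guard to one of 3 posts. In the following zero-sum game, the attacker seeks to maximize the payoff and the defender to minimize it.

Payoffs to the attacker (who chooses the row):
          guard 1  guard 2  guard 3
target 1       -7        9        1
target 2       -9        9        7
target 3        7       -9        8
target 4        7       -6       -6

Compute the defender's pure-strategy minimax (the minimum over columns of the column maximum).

7

The worst case (largest entry) in each column is guard 1: 7, guard 2: 9, guard 3: 8.
The best (smallest) of these is 7.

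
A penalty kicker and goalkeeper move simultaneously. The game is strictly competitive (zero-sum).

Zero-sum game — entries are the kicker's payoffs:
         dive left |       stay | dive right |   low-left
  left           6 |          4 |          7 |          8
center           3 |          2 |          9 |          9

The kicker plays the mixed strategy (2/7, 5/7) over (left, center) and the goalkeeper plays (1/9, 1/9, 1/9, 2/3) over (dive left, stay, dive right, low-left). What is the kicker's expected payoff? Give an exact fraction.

470/63

Against (1/9, 1/9, 1/9, 2/3), each row's expected payoff is left: 65/9; center: 68/9.
Taking the (2/7, 5/7)-weighted average: (2/7)·(65/9) + (5/7)·(68/9) = 470/63.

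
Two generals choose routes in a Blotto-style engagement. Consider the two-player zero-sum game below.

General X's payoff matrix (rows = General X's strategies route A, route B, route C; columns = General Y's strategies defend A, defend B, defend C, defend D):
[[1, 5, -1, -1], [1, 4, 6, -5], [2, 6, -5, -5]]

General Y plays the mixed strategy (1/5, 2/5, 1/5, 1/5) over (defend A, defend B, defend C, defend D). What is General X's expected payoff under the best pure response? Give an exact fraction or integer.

route A: (1)·(1/5) + (5)·(2/5) + (-1)·(1/5) + (-1)·(1/5) = 9/5.
route B: (1)·(1/5) + (4)·(2/5) + (6)·(1/5) + (-5)·(1/5) = 2.
route C: (2)·(1/5) + (6)·(2/5) + (-5)·(1/5) + (-5)·(1/5) = 4/5.
The best pure response is route B with expected payoff 2.

2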